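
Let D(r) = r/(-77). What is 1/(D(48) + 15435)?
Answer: 77/1188447 ≈ 6.4790e-5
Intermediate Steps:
D(r) = -r/77 (D(r) = r*(-1/77) = -r/77)
1/(D(48) + 15435) = 1/(-1/77*48 + 15435) = 1/(-48/77 + 15435) = 1/(1188447/77) = 77/1188447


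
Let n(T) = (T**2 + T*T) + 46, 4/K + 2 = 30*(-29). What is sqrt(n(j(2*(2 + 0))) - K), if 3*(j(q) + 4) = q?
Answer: sqrt(25759970)/654 ≈ 7.7606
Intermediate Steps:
j(q) = -4 + q/3
K = -1/218 (K = 4/(-2 + 30*(-29)) = 4/(-2 - 870) = 4/(-872) = 4*(-1/872) = -1/218 ≈ -0.0045872)
n(T) = 46 + 2*T**2 (n(T) = (T**2 + T**2) + 46 = 2*T**2 + 46 = 46 + 2*T**2)
sqrt(n(j(2*(2 + 0))) - K) = sqrt((46 + 2*(-4 + (2*(2 + 0))/3)**2) - 1*(-1/218)) = sqrt((46 + 2*(-4 + (2*2)/3)**2) + 1/218) = sqrt((46 + 2*(-4 + (1/3)*4)**2) + 1/218) = sqrt((46 + 2*(-4 + 4/3)**2) + 1/218) = sqrt((46 + 2*(-8/3)**2) + 1/218) = sqrt((46 + 2*(64/9)) + 1/218) = sqrt((46 + 128/9) + 1/218) = sqrt(542/9 + 1/218) = sqrt(118165/1962) = sqrt(25759970)/654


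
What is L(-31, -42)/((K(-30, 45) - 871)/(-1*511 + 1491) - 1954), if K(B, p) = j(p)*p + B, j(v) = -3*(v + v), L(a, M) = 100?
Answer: -98000/1927971 ≈ -0.050831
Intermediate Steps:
j(v) = -6*v
K(B, p) = B - 6*p**2 (K(B, p) = (-6*p)*p + B = -6*p**2 + B = B - 6*p**2)
L(-31, -42)/((K(-30, 45) - 871)/(-1*511 + 1491) - 1954) = 100/(((-30 - 6*45**2) - 871)/(-1*511 + 1491) - 1954) = 100/(((-30 - 6*2025) - 871)/(-511 + 1491) - 1954) = 100/(((-30 - 12150) - 871)/980 - 1954) = 100/((-12180 - 871)*(1/980) - 1954) = 100/(-13051*1/980 - 1954) = 100/(-13051/980 - 1954) = 100/(-1927971/980) = 100*(-980/1927971) = -98000/1927971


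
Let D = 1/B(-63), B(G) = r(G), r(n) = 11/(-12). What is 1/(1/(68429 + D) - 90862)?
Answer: -752707/68392463423 ≈ -1.1006e-5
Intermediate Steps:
r(n) = -11/12 (r(n) = 11*(-1/12) = -11/12)
B(G) = -11/12
D = -12/11 (D = 1/(-11/12) = -12/11 ≈ -1.0909)
1/(1/(68429 + D) - 90862) = 1/(1/(68429 - 12/11) - 90862) = 1/(1/(752707/11) - 90862) = 1/(11/752707 - 90862) = 1/(-68392463423/752707) = -752707/68392463423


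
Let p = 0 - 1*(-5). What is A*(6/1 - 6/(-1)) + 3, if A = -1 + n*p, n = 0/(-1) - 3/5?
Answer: -45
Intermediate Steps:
p = 5 (p = 0 + 5 = 5)
n = -⅗ (n = 0*(-1) - 3*⅕ = 0 - ⅗ = -⅗ ≈ -0.60000)
A = -4 (A = -1 - ⅗*5 = -1 - 3 = -4)
A*(6/1 - 6/(-1)) + 3 = -4*(6/1 - 6/(-1)) + 3 = -4*(6*1 - 6*(-1)) + 3 = -4*(6 + 6) + 3 = -4*12 + 3 = -48 + 3 = -45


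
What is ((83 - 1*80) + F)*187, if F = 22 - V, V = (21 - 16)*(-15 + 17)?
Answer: 2805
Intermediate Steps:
V = 10 (V = 5*2 = 10)
F = 12 (F = 22 - 1*10 = 22 - 10 = 12)
((83 - 1*80) + F)*187 = ((83 - 1*80) + 12)*187 = ((83 - 80) + 12)*187 = (3 + 12)*187 = 15*187 = 2805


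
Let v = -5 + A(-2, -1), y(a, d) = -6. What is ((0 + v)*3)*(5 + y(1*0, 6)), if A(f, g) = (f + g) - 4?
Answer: 36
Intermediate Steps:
A(f, g) = -4 + f + g
v = -12 (v = -5 + (-4 - 2 - 1) = -5 - 7 = -12)
((0 + v)*3)*(5 + y(1*0, 6)) = ((0 - 12)*3)*(5 - 6) = -12*3*(-1) = -36*(-1) = 36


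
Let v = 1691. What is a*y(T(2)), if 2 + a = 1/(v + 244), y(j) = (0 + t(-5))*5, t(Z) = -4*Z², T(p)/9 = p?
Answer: 386900/387 ≈ 999.74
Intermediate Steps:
T(p) = 9*p
y(j) = -500 (y(j) = (0 - 4*(-5)²)*5 = (0 - 4*25)*5 = (0 - 100)*5 = -100*5 = -500)
a = -3869/1935 (a = -2 + 1/(1691 + 244) = -2 + 1/1935 = -3869/1935 ≈ -1.9995)
a*y(T(2)) = -3869/1935*(-500) = 386900/387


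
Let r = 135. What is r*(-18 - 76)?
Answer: -12690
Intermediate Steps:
r*(-18 - 76) = 135*(-18 - 76) = 135*(-94) = -12690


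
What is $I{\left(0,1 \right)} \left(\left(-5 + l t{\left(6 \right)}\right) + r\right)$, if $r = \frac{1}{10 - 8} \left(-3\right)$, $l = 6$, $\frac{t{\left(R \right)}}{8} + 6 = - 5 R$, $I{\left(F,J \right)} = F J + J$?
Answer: $- \frac{3469}{2} \approx -1734.5$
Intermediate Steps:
$I{\left(F,J \right)} = J + F J$
$t{\left(R \right)} = -48 - 40 R$ ($t{\left(R \right)} = -48 + 8 \left(- 5 R\right) = -48 - 40 R$)
$r = - \frac{3}{2}$ ($r = \frac{1}{2} \left(-3\right) = - \frac{3}{2} \approx -1.5$)
$I{\left(0,1 \right)} \left(\left(-5 + l t{\left(6 \right)}\right) + r\right) = 1 \left(1 + 0\right) \left(\left(-5 + 6 \left(-48 - 240\right)\right) - \frac{3}{2}\right) = 1 \cdot 1 \left(\left(-5 + 6 \left(-48 - 240\right)\right) - \frac{3}{2}\right) = 1 \left(\left(-5 + 6 \left(-288\right)\right) - \frac{3}{2}\right) = 1 \left(\left(-5 - 1728\right) - \frac{3}{2}\right) = 1 \left(-1733 - \frac{3}{2}\right) = 1 \left(- \frac{3469}{2}\right) = - \frac{3469}{2}$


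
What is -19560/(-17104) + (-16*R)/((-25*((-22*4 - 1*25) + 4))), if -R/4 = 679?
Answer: 99571553/5826050 ≈ 17.091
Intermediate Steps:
R = -2716 (R = -4*679 = -2716)
-19560/(-17104) + (-16*R)/((-25*((-22*4 - 1*25) + 4))) = -19560/(-17104) + (-16*(-2716))/((-25*((-22*4 - 1*25) + 4))) = -19560*(-1/17104) + 43456/((-25*((-88 - 25) + 4))) = 2445/2138 + 43456/((-25*(-113 + 4))) = 2445/2138 + 43456/((-25*(-109))) = 2445/2138 + 43456/2725 = 99571553/5826050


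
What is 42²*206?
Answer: 363384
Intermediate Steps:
42²*206 = 1764*206 = 363384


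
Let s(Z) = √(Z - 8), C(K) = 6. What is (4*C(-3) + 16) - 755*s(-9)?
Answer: 40 - 755*I*√17 ≈ 40.0 - 3112.9*I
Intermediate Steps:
s(Z) = √(-8 + Z)
(4*C(-3) + 16) - 755*s(-9) = (4*6 + 16) - 755*√(-8 - 9) = (24 + 16) - 755*I*√17 = 40 - 755*I*√17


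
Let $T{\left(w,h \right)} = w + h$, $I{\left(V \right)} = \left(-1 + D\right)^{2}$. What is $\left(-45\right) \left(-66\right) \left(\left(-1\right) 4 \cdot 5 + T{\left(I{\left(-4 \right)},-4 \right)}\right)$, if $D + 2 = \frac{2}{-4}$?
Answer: $- \frac{69795}{2} \approx -34898.0$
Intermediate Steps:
$D = - \frac{5}{2}$ ($D = -2 + \frac{2}{-4} = -2 + 2 \left(- \frac{1}{4}\right) = -2 - \frac{1}{2} = - \frac{5}{2} \approx -2.5$)
$I{\left(V \right)} = \frac{49}{4}$ ($I{\left(V \right)} = \left(-1 - \frac{5}{2}\right)^{2} = \left(- \frac{7}{2}\right)^{2} = \frac{49}{4}$)
$T{\left(w,h \right)} = h + w$
$\left(-45\right) \left(-66\right) \left(\left(-1\right) 4 \cdot 5 + T{\left(I{\left(-4 \right)},-4 \right)}\right) = \left(-45\right) \left(-66\right) \left(\left(-1\right) 4 \cdot 5 + \left(-4 + \frac{49}{4}\right)\right) = 2970 \left(\left(-4\right) 5 + \frac{33}{4}\right) = 2970 \left(-20 + \frac{33}{4}\right) = 2970 \left(- \frac{47}{4}\right) = - \frac{69795}{2}$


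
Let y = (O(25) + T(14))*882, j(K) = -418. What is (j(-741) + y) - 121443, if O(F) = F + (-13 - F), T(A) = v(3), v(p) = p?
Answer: -130681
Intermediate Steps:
T(A) = 3
O(F) = -13
y = -8820 (y = (-13 + 3)*882 = -10*882 = -8820)
(j(-741) + y) - 121443 = (-418 - 8820) - 121443 = -9238 - 121443 = -130681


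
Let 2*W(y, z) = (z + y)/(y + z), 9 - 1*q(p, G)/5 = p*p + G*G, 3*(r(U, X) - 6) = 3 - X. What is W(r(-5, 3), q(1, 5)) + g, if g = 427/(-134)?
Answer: -180/67 ≈ -2.6866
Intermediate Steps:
r(U, X) = 7 - X/3 (r(U, X) = 6 + (3 - X)/3 = 6 + (1 - X/3) = 7 - X/3)
q(p, G) = 45 - 5*G² - 5*p² (q(p, G) = 45 - 5*(p*p + G*G) = 45 - 5*(p² + G²) = 45 - 5*(G² + p²) = 45 + (-5*G² - 5*p²) = 45 - 5*G² - 5*p²)
W(y, z) = ½ (W(y, z) = ((z + y)/(y + z))/2 = ((y + z)/(y + z))/2 = (½)*1 = ½)
g = -427/134 (g = 427*(-1/134) = -427/134 ≈ -3.1866)
W(r(-5, 3), q(1, 5)) + g = ½ - 427/134 = -180/67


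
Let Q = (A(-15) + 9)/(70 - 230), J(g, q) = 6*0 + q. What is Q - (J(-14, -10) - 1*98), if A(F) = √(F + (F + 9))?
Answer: 17271/160 - I*√21/160 ≈ 107.94 - 0.028641*I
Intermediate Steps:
J(g, q) = q (J(g, q) = 0 + q = q)
A(F) = √(9 + 2*F) (A(F) = √(F + (9 + F)) = √(9 + 2*F))
Q = -9/160 - I*√21/160 (Q = (√(9 + 2*(-15)) + 9)/(70 - 230) = (√(9 - 30) + 9)/(-160) = (√(-21) + 9)*(-1/160) = (I*√21 + 9)*(-1/160) = (9 + I*√21)*(-1/160) = -9/160 - I*√21/160 ≈ -0.05625 - 0.028641*I)
Q - (J(-14, -10) - 1*98) = (-9/160 - I*√21/160) - (-10 - 1*98) = (-9/160 - I*√21/160) - (-10 - 98) = (-9/160 - I*√21/160) - 1*(-108) = (-9/160 - I*√21/160) + 108 = 17271/160 - I*√21/160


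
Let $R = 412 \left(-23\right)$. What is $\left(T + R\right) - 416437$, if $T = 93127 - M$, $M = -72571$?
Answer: $-260215$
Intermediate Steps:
$R = -9476$
$T = 165698$ ($T = 93127 - -72571 = 93127 + 72571 = 165698$)
$\left(T + R\right) - 416437 = \left(165698 - 9476\right) - 416437 = 156222 - 416437 = -260215$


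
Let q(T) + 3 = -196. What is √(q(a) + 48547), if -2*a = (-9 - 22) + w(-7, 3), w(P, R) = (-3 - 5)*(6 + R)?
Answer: 6*√1343 ≈ 219.88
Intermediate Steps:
w(P, R) = -48 - 8*R (w(P, R) = -8*(6 + R) = -48 - 8*R)
a = 103/2 (a = -((-9 - 22) + (-48 - 8*3))/2 = -(-31 + (-48 - 24))/2 = -(-31 - 72)/2 = -½*(-103) = 103/2 ≈ 51.500)
q(T) = -199 (q(T) = -3 - 196 = -199)
√(q(a) + 48547) = √(-199 + 48547) = √48348 = 6*√1343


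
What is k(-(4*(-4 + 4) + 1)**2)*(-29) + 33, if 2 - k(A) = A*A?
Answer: 4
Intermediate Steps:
k(A) = 2 - A**2 (k(A) = 2 - A*A = 2 - A**2)
k(-(4*(-4 + 4) + 1)**2)*(-29) + 33 = (2 - (-(4*(-4 + 4) + 1)**2)**2)*(-29) + 33 = (2 - (-(4*0 + 1)**2)**2)*(-29) + 33 = (2 - (-(0 + 1)**2)**2)*(-29) + 33 = (2 - (-1*1**2)**2)*(-29) + 33 = (2 - (-1*1)**2)*(-29) + 33 = (2 - 1*(-1)**2)*(-29) + 33 = (2 - 1*1)*(-29) + 33 = (2 - 1)*(-29) + 33 = 1*(-29) + 33 = -29 + 33 = 4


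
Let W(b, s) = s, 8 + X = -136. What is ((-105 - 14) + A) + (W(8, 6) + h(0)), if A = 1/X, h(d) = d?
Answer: -16273/144 ≈ -113.01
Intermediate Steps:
X = -144 (X = -8 - 136 = -144)
A = -1/144 (A = 1/(-144) = -1/144 ≈ -0.0069444)
((-105 - 14) + A) + (W(8, 6) + h(0)) = ((-105 - 14) - 1/144) + (6 + 0) = (-119 - 1/144) + 6 = -17137/144 + 6 = -16273/144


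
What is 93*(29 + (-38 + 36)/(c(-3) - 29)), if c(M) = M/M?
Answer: 37851/14 ≈ 2703.6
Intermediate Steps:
c(M) = 1
93*(29 + (-38 + 36)/(c(-3) - 29)) = 93*(29 + (-38 + 36)/(1 - 29)) = 93*(29 - 2/(-28)) = 93*(29 - 2*(-1/28)) = 93*(29 + 1/14) = 93*(407/14) = 37851/14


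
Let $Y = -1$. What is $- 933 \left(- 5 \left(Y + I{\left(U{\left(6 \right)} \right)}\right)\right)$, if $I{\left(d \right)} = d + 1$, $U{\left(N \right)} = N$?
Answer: $27990$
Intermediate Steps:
$I{\left(d \right)} = 1 + d$
$- 933 \left(- 5 \left(Y + I{\left(U{\left(6 \right)} \right)}\right)\right) = - 933 \left(- 5 \left(-1 + \left(1 + 6\right)\right)\right) = - 933 \left(- 5 \left(-1 + 7\right)\right) = - 933 \left(\left(-5\right) 6\right) = \left(-933\right) \left(-30\right) = 27990$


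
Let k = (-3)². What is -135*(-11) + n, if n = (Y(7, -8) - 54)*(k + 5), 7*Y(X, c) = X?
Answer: 743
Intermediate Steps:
Y(X, c) = X/7
k = 9
n = -742 (n = ((⅐)*7 - 54)*(9 + 5) = (1 - 54)*14 = -53*14 = -742)
-135*(-11) + n = -135*(-11) - 742 = 1485 - 742 = 743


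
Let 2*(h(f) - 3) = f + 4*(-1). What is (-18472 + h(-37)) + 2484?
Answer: -32011/2 ≈ -16006.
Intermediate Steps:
h(f) = 1 + f/2 (h(f) = 3 + (f + 4*(-1))/2 = 3 + (f - 4)/2 = 3 + (-4 + f)/2 = 3 + (-2 + f/2) = 1 + f/2)
(-18472 + h(-37)) + 2484 = (-18472 + (1 + (½)*(-37))) + 2484 = (-18472 + (1 - 37/2)) + 2484 = (-18472 - 35/2) + 2484 = -36979/2 + 2484 = -32011/2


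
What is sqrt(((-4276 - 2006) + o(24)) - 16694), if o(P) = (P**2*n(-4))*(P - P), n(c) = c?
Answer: 8*I*sqrt(359) ≈ 151.58*I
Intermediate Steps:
o(P) = 0 (o(P) = (P**2*(-4))*(P - P) = -4*P**2*0 = 0)
sqrt(((-4276 - 2006) + o(24)) - 16694) = sqrt(((-4276 - 2006) + 0) - 16694) = sqrt((-6282 + 0) - 16694) = sqrt(-6282 - 16694) = sqrt(-22976) = 8*I*sqrt(359)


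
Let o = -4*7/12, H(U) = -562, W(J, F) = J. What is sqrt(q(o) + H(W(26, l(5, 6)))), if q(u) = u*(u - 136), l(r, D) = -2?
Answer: I*sqrt(2153)/3 ≈ 15.467*I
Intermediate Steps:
o = -7/3 (o = -28*1/12 = -7/3 ≈ -2.3333)
q(u) = u*(-136 + u)
sqrt(q(o) + H(W(26, l(5, 6)))) = sqrt(-7*(-136 - 7/3)/3 - 562) = sqrt(-7/3*(-415/3) - 562) = sqrt(2905/9 - 562) = sqrt(-2153/9) = I*sqrt(2153)/3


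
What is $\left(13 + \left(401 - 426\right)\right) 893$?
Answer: $-10716$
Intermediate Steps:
$\left(13 + \left(401 - 426\right)\right) 893 = \left(13 - 25\right) 893 = \left(-12\right) 893 = -10716$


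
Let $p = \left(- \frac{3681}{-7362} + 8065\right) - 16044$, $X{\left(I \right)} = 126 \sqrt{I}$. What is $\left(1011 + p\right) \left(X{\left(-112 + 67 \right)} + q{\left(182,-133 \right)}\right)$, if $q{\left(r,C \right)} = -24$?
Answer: $167220 - 2633715 i \sqrt{5} \approx 1.6722 \cdot 10^{5} - 5.8892 \cdot 10^{6} i$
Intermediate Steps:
$p = - \frac{15957}{2}$ ($p = \left(\left(-3681\right) \left(- \frac{1}{7362}\right) + 8065\right) - 16044 = \left(\frac{1}{2} + 8065\right) - 16044 = \frac{16131}{2} - 16044 = - \frac{15957}{2} \approx -7978.5$)
$\left(1011 + p\right) \left(X{\left(-112 + 67 \right)} + q{\left(182,-133 \right)}\right) = \left(1011 - \frac{15957}{2}\right) \left(126 \sqrt{-112 + 67} - 24\right) = - \frac{13935 \left(126 \sqrt{-45} - 24\right)}{2} = - \frac{13935 \left(126 \cdot 3 i \sqrt{5} - 24\right)}{2} = - \frac{13935 \left(378 i \sqrt{5} - 24\right)}{2} = - \frac{13935 \left(-24 + 378 i \sqrt{5}\right)}{2} = 167220 - 2633715 i \sqrt{5}$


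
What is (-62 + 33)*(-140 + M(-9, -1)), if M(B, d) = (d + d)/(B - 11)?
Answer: 40571/10 ≈ 4057.1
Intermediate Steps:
M(B, d) = 2*d/(-11 + B) (M(B, d) = (2*d)/(-11 + B) = 2*d/(-11 + B))
(-62 + 33)*(-140 + M(-9, -1)) = (-62 + 33)*(-140 + 2*(-1)/(-11 - 9)) = -29*(-140 + 2*(-1)/(-20)) = -29*(-140 + 2*(-1)*(-1/20)) = -29*(-140 + 1/10) = -29*(-1399/10) = 40571/10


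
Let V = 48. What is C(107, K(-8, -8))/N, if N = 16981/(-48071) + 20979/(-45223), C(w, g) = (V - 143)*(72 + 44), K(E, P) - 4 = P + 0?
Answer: 5989135364915/444103318 ≈ 13486.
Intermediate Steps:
K(E, P) = 4 + P (K(E, P) = 4 + (P + 0) = 4 + P)
C(w, g) = -11020 (C(w, g) = (48 - 143)*(72 + 44) = -95*116 = -11020)
N = -1776413272/2173914833 (N = 16981*(-1/48071) + 20979*(-1/45223) = -16981/48071 - 20979/45223 = -1776413272/2173914833 ≈ -0.81715)
C(107, K(-8, -8))/N = -11020/(-1776413272/2173914833) = -11020*(-2173914833/1776413272) = 5989135364915/444103318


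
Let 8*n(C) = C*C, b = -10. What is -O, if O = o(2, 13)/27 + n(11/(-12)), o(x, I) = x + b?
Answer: 661/3456 ≈ 0.19126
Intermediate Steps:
n(C) = C**2/8 (n(C) = (C*C)/8 = C**2/8)
o(x, I) = -10 + x (o(x, I) = x - 10 = -10 + x)
O = -661/3456 (O = (-10 + 2)/27 + (11/(-12))**2/8 = -8*1/27 + (11*(-1/12))**2/8 = -8/27 + (-11/12)**2/8 = -8/27 + (1/8)*(121/144) = -8/27 + 121/1152 = -661/3456 ≈ -0.19126)
-O = -1*(-661/3456) = 661/3456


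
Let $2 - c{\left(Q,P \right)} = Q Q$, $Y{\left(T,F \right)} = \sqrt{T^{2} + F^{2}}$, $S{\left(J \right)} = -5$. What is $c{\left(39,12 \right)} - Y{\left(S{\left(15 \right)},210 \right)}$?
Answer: $-1519 - 5 \sqrt{1765} \approx -1729.1$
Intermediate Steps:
$Y{\left(T,F \right)} = \sqrt{F^{2} + T^{2}}$
$c{\left(Q,P \right)} = 2 - Q^{2}$ ($c{\left(Q,P \right)} = 2 - Q Q = 2 - Q^{2}$)
$c{\left(39,12 \right)} - Y{\left(S{\left(15 \right)},210 \right)} = \left(2 - 39^{2}\right) - \sqrt{210^{2} + \left(-5\right)^{2}} = \left(2 - 1521\right) - \sqrt{44100 + 25} = \left(2 - 1521\right) - \sqrt{44125} = -1519 - 5 \sqrt{1765}$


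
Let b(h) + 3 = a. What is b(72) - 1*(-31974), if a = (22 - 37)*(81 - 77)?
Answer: 31911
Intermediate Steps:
a = -60 (a = -15*4 = -60)
b(h) = -63 (b(h) = -3 - 60 = -63)
b(72) - 1*(-31974) = -63 - 1*(-31974) = -63 + 31974 = 31911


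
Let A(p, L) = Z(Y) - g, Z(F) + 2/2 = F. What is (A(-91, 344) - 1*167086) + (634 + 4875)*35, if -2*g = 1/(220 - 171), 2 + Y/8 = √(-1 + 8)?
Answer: 2519777/98 + 8*√7 ≈ 25733.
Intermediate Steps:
Y = -16 + 8*√7 (Y = -16 + 8*√(-1 + 8) = -16 + 8*√7 ≈ 5.1660)
Z(F) = -1 + F
g = -1/98 (g = -1/(2*(220 - 171)) = -½/49 = -½*1/49 = -1/98 ≈ -0.010204)
A(p, L) = -1665/98 + 8*√7 (A(p, L) = (-1 + (-16 + 8*√7)) - 1*(-1/98) = (-17 + 8*√7) + 1/98 = -1665/98 + 8*√7)
(A(-91, 344) - 1*167086) + (634 + 4875)*35 = ((-1665/98 + 8*√7) - 1*167086) + (634 + 4875)*35 = ((-1665/98 + 8*√7) - 167086) + 5509*35 = (-16376093/98 + 8*√7) + 192815 = 2519777/98 + 8*√7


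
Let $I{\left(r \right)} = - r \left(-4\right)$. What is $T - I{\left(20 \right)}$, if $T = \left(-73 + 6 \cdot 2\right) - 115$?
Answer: $-256$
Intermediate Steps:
$T = -176$ ($T = \left(-73 + 12\right) - 115 = -61 - 115 = -176$)
$I{\left(r \right)} = 4 r$
$T - I{\left(20 \right)} = -176 - 4 \cdot 20 = -176 - 80 = -256$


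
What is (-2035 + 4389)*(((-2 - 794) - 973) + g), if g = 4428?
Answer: 6259286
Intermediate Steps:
(-2035 + 4389)*(((-2 - 794) - 973) + g) = (-2035 + 4389)*(((-2 - 794) - 973) + 4428) = 2354*((-796 - 973) + 4428) = 2354*(-1769 + 4428) = 2354*2659 = 6259286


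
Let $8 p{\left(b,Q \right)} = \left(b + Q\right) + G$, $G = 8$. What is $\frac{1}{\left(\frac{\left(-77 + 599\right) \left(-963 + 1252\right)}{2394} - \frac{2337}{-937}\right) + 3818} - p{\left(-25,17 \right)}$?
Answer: $\frac{124621}{483966796} \approx 0.0002575$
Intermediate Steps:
$p{\left(b,Q \right)} = 1 + \frac{Q}{8} + \frac{b}{8}$ ($p{\left(b,Q \right)} = \frac{\left(b + Q\right) + 8}{8} = \frac{\left(Q + b\right) + 8}{8} = \frac{8 + Q + b}{8} = 1 + \frac{Q}{8} + \frac{b}{8}$)
$\frac{1}{\left(\frac{\left(-77 + 599\right) \left(-963 + 1252\right)}{2394} - \frac{2337}{-937}\right) + 3818} - p{\left(-25,17 \right)} = \frac{1}{\left(\frac{\left(-77 + 599\right) \left(-963 + 1252\right)}{2394} - \frac{2337}{-937}\right) + 3818} - \left(1 + \frac{1}{8} \cdot 17 + \frac{1}{8} \left(-25\right)\right) = \frac{1}{\left(522 \cdot 289 \cdot \frac{1}{2394} - - \frac{2337}{937}\right) + 3818} - \left(1 + \frac{17}{8} - \frac{25}{8}\right) = \frac{1}{\left(150858 \cdot \frac{1}{2394} + \frac{2337}{937}\right) + 3818} - 0 = \frac{1}{\left(\frac{8381}{133} + \frac{2337}{937}\right) + 3818} + 0 = \frac{1}{\frac{8163818}{124621} + 3818} + 0 = \frac{1}{\frac{483966796}{124621}} + 0 = \frac{124621}{483966796} + 0 = \frac{124621}{483966796}$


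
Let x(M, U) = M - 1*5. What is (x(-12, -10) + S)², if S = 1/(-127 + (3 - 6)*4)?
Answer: 5588496/19321 ≈ 289.24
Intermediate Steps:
x(M, U) = -5 + M (x(M, U) = M - 5 = -5 + M)
S = -1/139 (S = 1/(-127 - 3*4) = 1/(-127 - 12) = 1/(-139) = -1/139 ≈ -0.0071942)
(x(-12, -10) + S)² = ((-5 - 12) - 1/139)² = (-17 - 1/139)² = (-2364/139)² = 5588496/19321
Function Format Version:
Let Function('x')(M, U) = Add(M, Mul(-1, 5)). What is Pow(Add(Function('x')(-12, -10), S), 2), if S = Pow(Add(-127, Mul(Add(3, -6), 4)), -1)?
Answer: Rational(5588496, 19321) ≈ 289.24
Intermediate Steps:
Function('x')(M, U) = Add(-5, M) (Function('x')(M, U) = Add(M, -5) = Add(-5, M))
S = Rational(-1, 139) (S = Pow(Add(-127, Mul(-3, 4)), -1) = Pow(Add(-127, -12), -1) = Pow(-139, -1) = Rational(-1, 139) ≈ -0.0071942)
Pow(Add(Function('x')(-12, -10), S), 2) = Pow(Add(Add(-5, -12), Rational(-1, 139)), 2) = Pow(Add(-17, Rational(-1, 139)), 2) = Pow(Rational(-2364, 139), 2) = Rational(5588496, 19321)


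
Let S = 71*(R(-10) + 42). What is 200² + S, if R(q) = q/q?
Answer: 43053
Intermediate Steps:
R(q) = 1
S = 3053 (S = 71*(1 + 42) = 71*43 = 3053)
200² + S = 200² + 3053 = 40000 + 3053 = 43053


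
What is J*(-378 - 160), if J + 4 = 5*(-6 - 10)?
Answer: 45192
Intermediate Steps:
J = -84 (J = -4 + 5*(-6 - 10) = -4 + 5*(-16) = -4 - 80 = -84)
J*(-378 - 160) = -84*(-378 - 160) = -84*(-538) = 45192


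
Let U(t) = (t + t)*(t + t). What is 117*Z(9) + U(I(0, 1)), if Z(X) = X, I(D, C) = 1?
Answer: 1057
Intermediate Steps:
U(t) = 4*t² (U(t) = (2*t)*(2*t) = 4*t²)
117*Z(9) + U(I(0, 1)) = 117*9 + 4*1² = 1053 + 4*1 = 1053 + 4 = 1057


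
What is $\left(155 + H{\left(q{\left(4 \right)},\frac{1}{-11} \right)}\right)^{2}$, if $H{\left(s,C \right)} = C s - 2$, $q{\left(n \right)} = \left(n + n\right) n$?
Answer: $\frac{2725801}{121} \approx 22527.0$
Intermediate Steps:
$q{\left(n \right)} = 2 n^{2}$ ($q{\left(n \right)} = 2 n n = 2 n^{2}$)
$H{\left(s,C \right)} = -2 + C s$
$\left(155 + H{\left(q{\left(4 \right)},\frac{1}{-11} \right)}\right)^{2} = \left(155 + \left(-2 + \frac{2 \cdot 4^{2}}{-11}\right)\right)^{2} = \left(155 - \left(2 + \frac{2 \cdot 16}{11}\right)\right)^{2} = \left(155 - \frac{54}{11}\right)^{2} = \left(\frac{1651}{11}\right)^{2} = \frac{2725801}{121}$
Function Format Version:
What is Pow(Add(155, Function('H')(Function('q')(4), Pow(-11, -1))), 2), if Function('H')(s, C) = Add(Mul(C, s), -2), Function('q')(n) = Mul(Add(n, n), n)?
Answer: Rational(2725801, 121) ≈ 22527.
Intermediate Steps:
Function('q')(n) = Mul(2, Pow(n, 2)) (Function('q')(n) = Mul(Mul(2, n), n) = Mul(2, Pow(n, 2)))
Function('H')(s, C) = Add(-2, Mul(C, s))
Pow(Add(155, Function('H')(Function('q')(4), Pow(-11, -1))), 2) = Pow(Add(155, Add(-2, Mul(Pow(-11, -1), Mul(2, Pow(4, 2))))), 2) = Pow(Add(155, Add(-2, Mul(Rational(-1, 11), Mul(2, 16)))), 2) = Pow(Add(155, Add(-2, Mul(Rational(-1, 11), 32))), 2) = Pow(Add(155, Add(-2, Rational(-32, 11))), 2) = Pow(Add(155, Rational(-54, 11)), 2) = Pow(Rational(1651, 11), 2) = Rational(2725801, 121)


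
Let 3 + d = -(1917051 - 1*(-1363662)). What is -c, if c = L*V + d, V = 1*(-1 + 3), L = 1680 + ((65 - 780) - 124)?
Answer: 3279034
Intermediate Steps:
L = 841 (L = 1680 + (-715 - 124) = 1680 - 839 = 841)
d = -3280716 (d = -3 - (1917051 - 1*(-1363662)) = -3 - (1917051 + 1363662) = -3 - 1*3280713 = -3 - 3280713 = -3280716)
V = 2 (V = 1*2 = 2)
c = -3279034 (c = 841*2 - 3280716 = 1682 - 3280716 = -3279034)
-c = -1*(-3279034) = 3279034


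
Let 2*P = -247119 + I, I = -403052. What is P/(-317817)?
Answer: 650171/635634 ≈ 1.0229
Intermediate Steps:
P = -650171/2 (P = (-247119 - 403052)/2 = (½)*(-650171) = -650171/2 ≈ -3.2509e+5)
P/(-317817) = -650171/2/(-317817) = -650171/2*(-1/317817) = 650171/635634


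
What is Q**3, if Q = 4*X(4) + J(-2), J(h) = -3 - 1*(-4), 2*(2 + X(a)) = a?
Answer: 1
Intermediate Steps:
X(a) = -2 + a/2
J(h) = 1 (J(h) = -3 + 4 = 1)
Q = 1 (Q = 4*(-2 + (1/2)*4) + 1 = 4*(-2 + 2) + 1 = 4*0 + 1 = 0 + 1 = 1)
Q**3 = 1**3 = 1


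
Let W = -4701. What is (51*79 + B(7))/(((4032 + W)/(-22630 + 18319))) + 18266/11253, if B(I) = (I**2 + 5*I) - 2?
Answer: 66481249589/2509419 ≈ 26493.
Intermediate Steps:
B(I) = -2 + I**2 + 5*I
(51*79 + B(7))/(((4032 + W)/(-22630 + 18319))) + 18266/11253 = (51*79 + (-2 + 7**2 + 5*7))/(((4032 - 4701)/(-22630 + 18319))) + 18266/11253 = (4029 + (-2 + 49 + 35))/((-669/(-4311))) + 18266*(1/11253) = (4029 + 82)/((-669*(-1/4311))) + 18266/11253 = 4111/(223/1437) + 18266/11253 = 4111*(1437/223) + 18266/11253 = 5907507/223 + 18266/11253 = 66481249589/2509419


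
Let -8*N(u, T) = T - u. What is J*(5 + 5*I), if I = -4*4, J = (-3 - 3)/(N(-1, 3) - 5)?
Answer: -900/11 ≈ -81.818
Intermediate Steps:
N(u, T) = -T/8 + u/8 (N(u, T) = -(T - u)/8 = -T/8 + u/8)
J = 12/11 (J = (-3 - 3)/((-⅛*3 + (⅛)*(-1)) - 5) = -6/((-3/8 - ⅛) - 5) = -6/(-½ - 5) = -6/(-11/2) = -6*(-2/11) = 12/11 ≈ 1.0909)
I = -16
J*(5 + 5*I) = 12*(5 + 5*(-16))/11 = 12*(5 - 80)/11 = (12/11)*(-75) = -900/11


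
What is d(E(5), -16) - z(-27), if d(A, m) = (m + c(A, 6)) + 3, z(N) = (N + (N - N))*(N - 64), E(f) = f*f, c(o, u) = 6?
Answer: -2464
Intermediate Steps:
E(f) = f²
z(N) = N*(-64 + N) (z(N) = (N + 0)*(-64 + N) = N*(-64 + N))
d(A, m) = 9 + m (d(A, m) = (m + 6) + 3 = (6 + m) + 3 = 9 + m)
d(E(5), -16) - z(-27) = (9 - 16) - (-27)*(-64 - 27) = -7 - (-27)*(-91) = -7 - 1*2457 = -7 - 2457 = -2464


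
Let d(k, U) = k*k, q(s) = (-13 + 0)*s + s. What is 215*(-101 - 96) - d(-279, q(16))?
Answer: -120196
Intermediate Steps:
q(s) = -12*s (q(s) = -13*s + s = -12*s)
d(k, U) = k²
215*(-101 - 96) - d(-279, q(16)) = 215*(-101 - 96) - 1*(-279)² = 215*(-197) - 1*77841 = -42355 - 77841 = -120196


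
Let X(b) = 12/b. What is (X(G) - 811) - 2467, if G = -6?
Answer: -3280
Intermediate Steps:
(X(G) - 811) - 2467 = (12/(-6) - 811) - 2467 = (12*(-1/6) - 811) - 2467 = (-2 - 811) - 2467 = -813 - 2467 = -3280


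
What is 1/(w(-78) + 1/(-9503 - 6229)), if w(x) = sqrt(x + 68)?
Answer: -15732/2474958241 - 247495824*I*sqrt(10)/2474958241 ≈ -6.3565e-6 - 0.31623*I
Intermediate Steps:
w(x) = sqrt(68 + x)
1/(w(-78) + 1/(-9503 - 6229)) = 1/(sqrt(68 - 78) + 1/(-9503 - 6229)) = 1/(sqrt(-10) + 1/(-15732)) = 1/(I*sqrt(10) - 1/15732) = 1/(-1/15732 + I*sqrt(10))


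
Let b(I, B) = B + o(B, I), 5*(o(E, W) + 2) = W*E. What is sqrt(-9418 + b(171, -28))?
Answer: 2*I*sqrt(65035)/5 ≈ 102.01*I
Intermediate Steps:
o(E, W) = -2 + E*W/5 (o(E, W) = -2 + (W*E)/5 = -2 + (E*W)/5 = -2 + E*W/5)
b(I, B) = -2 + B + B*I/5 (b(I, B) = B + (-2 + B*I/5) = -2 + B + B*I/5)
sqrt(-9418 + b(171, -28)) = sqrt(-9418 + (-2 - 28 + (1/5)*(-28)*171)) = sqrt(-9418 + (-2 - 28 - 4788/5)) = sqrt(-9418 - 4938/5) = sqrt(-52028/5) = 2*I*sqrt(65035)/5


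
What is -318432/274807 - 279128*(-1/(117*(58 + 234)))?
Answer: 1265911874/180548199 ≈ 7.0115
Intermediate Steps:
-318432/274807 - 279128*(-1/(117*(58 + 234))) = -318432*1/274807 - 279128/((-117*292)) = -318432/274807 - 279128/(-34164) = -318432/274807 - 279128*(-1/34164) = -318432/274807 + 69782/8541 = 1265911874/180548199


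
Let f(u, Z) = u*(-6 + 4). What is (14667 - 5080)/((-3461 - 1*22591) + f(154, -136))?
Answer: -9587/26360 ≈ -0.36370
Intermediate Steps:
f(u, Z) = -2*u (f(u, Z) = u*(-2) = -2*u)
(14667 - 5080)/((-3461 - 1*22591) + f(154, -136)) = (14667 - 5080)/((-3461 - 1*22591) - 2*154) = 9587/((-3461 - 22591) - 308) = 9587/(-26052 - 308) = 9587/(-26360) = 9587*(-1/26360) = -9587/26360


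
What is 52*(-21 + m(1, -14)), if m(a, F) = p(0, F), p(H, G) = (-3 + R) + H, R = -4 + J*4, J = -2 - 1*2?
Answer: -2288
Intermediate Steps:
J = -4 (J = -2 - 2 = -4)
R = -20 (R = -4 - 4*4 = -4 - 16 = -20)
p(H, G) = -23 + H (p(H, G) = (-3 - 20) + H = -23 + H)
m(a, F) = -23 (m(a, F) = -23 + 0 = -23)
52*(-21 + m(1, -14)) = 52*(-21 - 23) = 52*(-44) = -2288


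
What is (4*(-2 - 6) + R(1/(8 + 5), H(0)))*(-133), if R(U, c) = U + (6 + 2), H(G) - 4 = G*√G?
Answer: 41363/13 ≈ 3181.8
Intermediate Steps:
H(G) = 4 + G^(3/2) (H(G) = 4 + G*√G = 4 + G^(3/2))
R(U, c) = 8 + U (R(U, c) = U + 8 = 8 + U)
(4*(-2 - 6) + R(1/(8 + 5), H(0)))*(-133) = (4*(-2 - 6) + (8 + 1/(8 + 5)))*(-133) = (4*(-8) + (8 + 1/13))*(-133) = (-32 + (8 + 1/13))*(-133) = (-32 + 105/13)*(-133) = -311/13*(-133) = 41363/13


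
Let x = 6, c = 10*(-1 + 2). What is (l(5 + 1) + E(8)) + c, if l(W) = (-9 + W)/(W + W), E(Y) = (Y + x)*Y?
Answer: 487/4 ≈ 121.75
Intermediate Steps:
c = 10 (c = 10*1 = 10)
E(Y) = Y*(6 + Y) (E(Y) = (Y + 6)*Y = (6 + Y)*Y = Y*(6 + Y))
l(W) = (-9 + W)/(2*W) (l(W) = (-9 + W)/((2*W)) = (-9 + W)*(1/(2*W)) = (-9 + W)/(2*W))
(l(5 + 1) + E(8)) + c = ((-9 + (5 + 1))/(2*(5 + 1)) + 8*(6 + 8)) + 10 = ((½)*(-9 + 6)/6 + 8*14) + 10 = ((½)*(⅙)*(-3) + 112) + 10 = (-¼ + 112) + 10 = 447/4 + 10 = 487/4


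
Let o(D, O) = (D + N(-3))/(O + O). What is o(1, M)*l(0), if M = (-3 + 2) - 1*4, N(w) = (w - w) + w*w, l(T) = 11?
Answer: -11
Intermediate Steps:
N(w) = w**2 (N(w) = 0 + w**2 = w**2)
M = -5 (M = -1 - 4 = -5)
o(D, O) = (9 + D)/(2*O) (o(D, O) = (D + (-3)**2)/(O + O) = (D + 9)/((2*O)) = (9 + D)*(1/(2*O)) = (9 + D)/(2*O))
o(1, M)*l(0) = ((1/2)*(9 + 1)/(-5))*11 = ((1/2)*(-1/5)*10)*11 = -1*11 = -11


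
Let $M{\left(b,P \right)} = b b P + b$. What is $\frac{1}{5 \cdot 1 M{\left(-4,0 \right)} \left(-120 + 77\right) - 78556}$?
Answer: $- \frac{1}{77696} \approx -1.2871 \cdot 10^{-5}$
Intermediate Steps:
$M{\left(b,P \right)} = b + P b^{2}$ ($M{\left(b,P \right)} = b^{2} P + b = P b^{2} + b = b + P b^{2}$)
$\frac{1}{5 \cdot 1 M{\left(-4,0 \right)} \left(-120 + 77\right) - 78556} = \frac{1}{5 \cdot 1 \left(- 4 \left(1 + 0 \left(-4\right)\right)\right) \left(-120 + 77\right) - 78556} = \frac{1}{5 \left(- 4 \left(1 + 0\right)\right) \left(-43\right) - 78556} = \frac{1}{5 \left(\left(-4\right) 1\right) \left(-43\right) - 78556} = \frac{1}{5 \left(-4\right) \left(-43\right) - 78556} = \frac{1}{\left(-20\right) \left(-43\right) - 78556} = \frac{1}{860 - 78556} = \frac{1}{-77696} = - \frac{1}{77696}$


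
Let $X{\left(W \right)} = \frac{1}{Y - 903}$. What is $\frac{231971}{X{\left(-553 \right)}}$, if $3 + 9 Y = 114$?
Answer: $- \frac{619826512}{3} \approx -2.0661 \cdot 10^{8}$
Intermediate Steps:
$Y = \frac{37}{3}$ ($Y = - \frac{1}{3} + \frac{1}{9} \cdot 114 = - \frac{1}{3} + \frac{38}{3} = \frac{37}{3} \approx 12.333$)
$X{\left(W \right)} = - \frac{3}{2672}$ ($X{\left(W \right)} = \frac{1}{\frac{37}{3} - 903} = \frac{1}{- \frac{2672}{3}} = - \frac{3}{2672}$)
$\frac{231971}{X{\left(-553 \right)}} = \frac{231971}{- \frac{3}{2672}} = 231971 \left(- \frac{2672}{3}\right) = - \frac{619826512}{3}$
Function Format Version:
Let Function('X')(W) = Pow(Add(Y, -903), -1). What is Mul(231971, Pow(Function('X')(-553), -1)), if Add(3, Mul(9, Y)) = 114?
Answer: Rational(-619826512, 3) ≈ -2.0661e+8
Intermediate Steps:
Y = Rational(37, 3) (Y = Add(Rational(-1, 3), Mul(Rational(1, 9), 114)) = Add(Rational(-1, 3), Rational(38, 3)) = Rational(37, 3) ≈ 12.333)
Function('X')(W) = Rational(-3, 2672) (Function('X')(W) = Pow(Add(Rational(37, 3), -903), -1) = Pow(Rational(-2672, 3), -1) = Rational(-3, 2672))
Mul(231971, Pow(Function('X')(-553), -1)) = Mul(231971, Pow(Rational(-3, 2672), -1)) = Mul(231971, Rational(-2672, 3)) = Rational(-619826512, 3)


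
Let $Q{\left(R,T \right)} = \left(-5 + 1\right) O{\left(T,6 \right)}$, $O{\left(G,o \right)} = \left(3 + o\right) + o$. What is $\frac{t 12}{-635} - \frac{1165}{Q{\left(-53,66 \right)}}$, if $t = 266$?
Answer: $\frac{109651}{7620} \approx 14.39$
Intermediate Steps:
$O{\left(G,o \right)} = 3 + 2 o$
$Q{\left(R,T \right)} = -60$ ($Q{\left(R,T \right)} = \left(-5 + 1\right) \left(3 + 2 \cdot 6\right) = - 4 \left(3 + 12\right) = \left(-4\right) 15 = -60$)
$\frac{t 12}{-635} - \frac{1165}{Q{\left(-53,66 \right)}} = \frac{266 \cdot 12}{-635} - \frac{1165}{-60} = 3192 \left(- \frac{1}{635}\right) - - \frac{233}{12} = - \frac{3192}{635} + \frac{233}{12} = \frac{109651}{7620}$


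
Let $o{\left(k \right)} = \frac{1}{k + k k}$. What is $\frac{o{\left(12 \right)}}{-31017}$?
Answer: $- \frac{1}{4838652} \approx -2.0667 \cdot 10^{-7}$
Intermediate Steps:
$o{\left(k \right)} = \frac{1}{k + k^{2}}$
$\frac{o{\left(12 \right)}}{-31017} = \frac{\frac{1}{12} \frac{1}{1 + 12}}{-31017} = \frac{1}{12 \cdot 13} \left(- \frac{1}{31017}\right) = \frac{1}{12} \cdot \frac{1}{13} \left(- \frac{1}{31017}\right) = \frac{1}{156} \left(- \frac{1}{31017}\right) = - \frac{1}{4838652}$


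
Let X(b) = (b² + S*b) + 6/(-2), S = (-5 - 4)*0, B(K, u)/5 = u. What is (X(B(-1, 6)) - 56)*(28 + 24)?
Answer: 43732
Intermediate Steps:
B(K, u) = 5*u
S = 0 (S = -9*0 = 0)
X(b) = -3 + b² (X(b) = (b² + 0*b) + 6/(-2) = (b² + 0) + 6*(-½) = b² - 3 = -3 + b²)
(X(B(-1, 6)) - 56)*(28 + 24) = ((-3 + (5*6)²) - 56)*(28 + 24) = ((-3 + 30²) - 56)*52 = ((-3 + 900) - 56)*52 = (897 - 56)*52 = 841*52 = 43732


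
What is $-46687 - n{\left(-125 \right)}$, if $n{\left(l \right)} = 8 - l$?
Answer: $-46820$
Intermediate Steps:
$-46687 - n{\left(-125 \right)} = -46687 - \left(8 - -125\right) = -46687 - \left(8 + 125\right) = -46687 - 133 = -46820$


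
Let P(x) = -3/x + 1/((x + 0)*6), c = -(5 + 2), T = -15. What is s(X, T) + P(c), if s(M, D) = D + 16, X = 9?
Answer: 59/42 ≈ 1.4048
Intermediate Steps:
s(M, D) = 16 + D
c = -7 (c = -1*7 = -7)
P(x) = -17/(6*x) (P(x) = -3/x + (1/6)/x = -3/x + 1/(6*x) = -17/(6*x))
s(X, T) + P(c) = (16 - 15) - 17/6/(-7) = 1 - 17/6*(-1/7) = 1 + 17/42 = 59/42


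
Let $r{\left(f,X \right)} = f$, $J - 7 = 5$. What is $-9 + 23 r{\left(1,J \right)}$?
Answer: $14$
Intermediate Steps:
$J = 12$ ($J = 7 + 5 = 12$)
$-9 + 23 r{\left(1,J \right)} = -9 + 23 \cdot 1 = -9 + 23 = 14$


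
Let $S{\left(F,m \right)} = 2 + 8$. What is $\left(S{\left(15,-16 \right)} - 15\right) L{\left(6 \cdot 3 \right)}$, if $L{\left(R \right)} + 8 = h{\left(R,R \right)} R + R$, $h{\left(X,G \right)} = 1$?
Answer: $-140$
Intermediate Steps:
$S{\left(F,m \right)} = 10$
$L{\left(R \right)} = -8 + 2 R$ ($L{\left(R \right)} = -8 + \left(1 R + R\right) = -8 + \left(R + R\right) = -8 + 2 R$)
$\left(S{\left(15,-16 \right)} - 15\right) L{\left(6 \cdot 3 \right)} = \left(10 - 15\right) \left(-8 + 2 \cdot 6 \cdot 3\right) = - 5 \left(-8 + 2 \cdot 18\right) = - 5 \left(-8 + 36\right) = \left(-5\right) 28 = -140$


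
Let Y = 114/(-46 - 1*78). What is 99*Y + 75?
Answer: -993/62 ≈ -16.016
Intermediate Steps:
Y = -57/62 (Y = 114/(-46 - 78) = 114/(-124) = 114*(-1/124) = -57/62 ≈ -0.91935)
99*Y + 75 = 99*(-57/62) + 75 = -5643/62 + 75 = -993/62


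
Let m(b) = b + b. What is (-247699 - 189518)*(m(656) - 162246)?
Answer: 70363080678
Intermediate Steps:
m(b) = 2*b
(-247699 - 189518)*(m(656) - 162246) = (-247699 - 189518)*(2*656 - 162246) = -437217*(1312 - 162246) = -437217*(-160934) = 70363080678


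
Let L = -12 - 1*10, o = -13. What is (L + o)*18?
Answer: -630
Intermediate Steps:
L = -22 (L = -12 - 10 = -22)
(L + o)*18 = (-22 - 13)*18 = -35*18 = -630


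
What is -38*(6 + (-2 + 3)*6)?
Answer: -456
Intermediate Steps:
-38*(6 + (-2 + 3)*6) = -38*(6 + 1*6) = -38*(6 + 6) = -38*12 = -456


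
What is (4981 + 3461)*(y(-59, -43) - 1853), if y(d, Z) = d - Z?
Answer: -15778098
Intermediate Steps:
(4981 + 3461)*(y(-59, -43) - 1853) = (4981 + 3461)*((-59 - 1*(-43)) - 1853) = 8442*((-59 + 43) - 1853) = 8442*(-16 - 1853) = 8442*(-1869) = -15778098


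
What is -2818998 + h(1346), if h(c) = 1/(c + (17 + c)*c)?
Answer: -5175522464111/1835944 ≈ -2.8190e+6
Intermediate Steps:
h(c) = 1/(c + c*(17 + c))
-2818998 + h(1346) = -2818998 + 1/(1346*(18 + 1346)) = -2818998 + (1/1346)/1364 = -2818998 + (1/1346)*(1/1364) = -2818998 + 1/1835944 = -5175522464111/1835944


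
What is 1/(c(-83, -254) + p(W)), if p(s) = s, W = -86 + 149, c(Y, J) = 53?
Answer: 1/116 ≈ 0.0086207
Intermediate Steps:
W = 63
1/(c(-83, -254) + p(W)) = 1/(53 + 63) = 1/116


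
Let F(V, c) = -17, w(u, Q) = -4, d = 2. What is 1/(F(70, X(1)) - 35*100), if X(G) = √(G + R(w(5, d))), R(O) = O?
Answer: -1/3517 ≈ -0.00028433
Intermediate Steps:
X(G) = √(-4 + G) (X(G) = √(G - 4) = √(-4 + G))
1/(F(70, X(1)) - 35*100) = 1/(-17 - 35*100) = 1/(-17 - 3500) = 1/(-3517) = -1/3517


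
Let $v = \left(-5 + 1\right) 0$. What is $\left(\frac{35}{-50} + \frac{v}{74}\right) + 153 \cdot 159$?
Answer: $\frac{243263}{10} \approx 24326.0$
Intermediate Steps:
$v = 0$ ($v = \left(-4\right) 0 = 0$)
$\left(\frac{35}{-50} + \frac{v}{74}\right) + 153 \cdot 159 = \left(\frac{35}{-50} + \frac{0}{74}\right) + 153 \cdot 159 = \left(35 \left(- \frac{1}{50}\right) + 0 \cdot \frac{1}{74}\right) + 24327 = \left(- \frac{7}{10} + 0\right) + 24327 = - \frac{7}{10} + 24327 = \frac{243263}{10}$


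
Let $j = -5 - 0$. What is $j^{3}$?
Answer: $-125$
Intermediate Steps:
$j = -5$ ($j = -5 + 0 = -5$)
$j^{3} = \left(-5\right)^{3} = -125$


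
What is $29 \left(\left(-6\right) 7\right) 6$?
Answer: $-7308$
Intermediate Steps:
$29 \left(\left(-6\right) 7\right) 6 = 29 \left(-42\right) 6 = \left(-1218\right) 6 = -7308$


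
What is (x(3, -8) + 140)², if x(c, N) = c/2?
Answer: 80089/4 ≈ 20022.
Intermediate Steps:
x(c, N) = c/2 (x(c, N) = c*(½) = c/2)
(x(3, -8) + 140)² = ((½)*3 + 140)² = (3/2 + 140)² = (283/2)² = 80089/4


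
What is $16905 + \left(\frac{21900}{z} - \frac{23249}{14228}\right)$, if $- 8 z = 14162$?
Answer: $\frac{23311532227}{1380116} \approx 16891.0$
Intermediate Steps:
$z = - \frac{7081}{4}$ ($z = \left(- \frac{1}{8}\right) 14162 = - \frac{7081}{4} \approx -1770.3$)
$16905 + \left(\frac{21900}{z} - \frac{23249}{14228}\right) = 16905 + \left(\frac{21900}{- \frac{7081}{4}} - \frac{23249}{14228}\right) = 16905 + \left(21900 \left(- \frac{4}{7081}\right) - \frac{23249}{14228}\right) = 16905 - \frac{19328753}{1380116} = \frac{23311532227}{1380116}$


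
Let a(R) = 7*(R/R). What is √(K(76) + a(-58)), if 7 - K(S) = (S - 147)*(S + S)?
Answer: √10806 ≈ 103.95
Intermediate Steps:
a(R) = 7 (a(R) = 7*1 = 7)
K(S) = 7 - 2*S*(-147 + S) (K(S) = 7 - (S - 147)*(S + S) = 7 - (-147 + S)*2*S = 7 - 2*S*(-147 + S))
√(K(76) + a(-58)) = √((7 - 2*76² + 294*76) + 7) = √((7 - 2*5776 + 22344) + 7) = √((7 - 11552 + 22344) + 7) = √(10799 + 7) = √10806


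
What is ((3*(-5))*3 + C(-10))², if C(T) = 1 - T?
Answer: 1156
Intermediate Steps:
((3*(-5))*3 + C(-10))² = ((3*(-5))*3 + (1 - 1*(-10)))² = (-15*3 + (1 + 10))² = (-45 + 11)² = (-34)² = 1156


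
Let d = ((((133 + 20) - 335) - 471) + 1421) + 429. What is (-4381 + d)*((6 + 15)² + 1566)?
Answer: -6390288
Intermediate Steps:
d = 1197 (d = (((153 - 335) - 471) + 1421) + 429 = ((-182 - 471) + 1421) + 429 = (-653 + 1421) + 429 = 768 + 429 = 1197)
(-4381 + d)*((6 + 15)² + 1566) = (-4381 + 1197)*((6 + 15)² + 1566) = -3184*(21² + 1566) = -3184*(441 + 1566) = -3184*2007 = -6390288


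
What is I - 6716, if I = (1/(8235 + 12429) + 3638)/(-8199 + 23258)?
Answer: -2089804170383/311179176 ≈ -6715.8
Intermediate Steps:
I = 75175633/311179176 (I = (1/20664 + 3638)/15059 = (1/20664 + 3638)*(1/15059) = (75175633/20664)*(1/15059) = 75175633/311179176 ≈ 0.24158)
I - 6716 = 75175633/311179176 - 6716 = -2089804170383/311179176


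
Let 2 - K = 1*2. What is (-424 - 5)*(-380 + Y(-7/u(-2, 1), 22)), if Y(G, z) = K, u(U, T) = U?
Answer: 163020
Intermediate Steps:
K = 0 (K = 2 - 2 = 0)
Y(G, z) = 0
(-424 - 5)*(-380 + Y(-7/u(-2, 1), 22)) = (-424 - 5)*(-380 + 0) = -429*(-380) = 163020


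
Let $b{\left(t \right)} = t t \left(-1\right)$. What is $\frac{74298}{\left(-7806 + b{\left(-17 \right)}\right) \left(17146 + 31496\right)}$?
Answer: $- \frac{12383}{65626165} \approx -0.00018869$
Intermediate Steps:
$b{\left(t \right)} = - t^{2}$ ($b{\left(t \right)} = t^{2} \left(-1\right) = - t^{2}$)
$\frac{74298}{\left(-7806 + b{\left(-17 \right)}\right) \left(17146 + 31496\right)} = \frac{74298}{\left(-7806 - \left(-17\right)^{2}\right) \left(17146 + 31496\right)} = \frac{74298}{\left(-7806 - 289\right) 48642} = \frac{74298}{\left(-8095\right) 48642} = \frac{74298}{-393756990} = 74298 \left(- \frac{1}{393756990}\right) = - \frac{12383}{65626165}$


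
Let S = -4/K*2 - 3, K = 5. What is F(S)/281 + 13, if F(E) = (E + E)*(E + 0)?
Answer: 92383/7025 ≈ 13.151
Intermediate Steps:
S = -23/5 (S = -4/5*2 - 3 = -8/5 - 3 = -23/5 ≈ -4.6000)
F(E) = 2*E**2 (F(E) = (2*E)*E = 2*E**2)
F(S)/281 + 13 = (2*(-23/5)**2)/281 + 13 = (2*(529/25))*(1/281) + 13 = (1058/25)*(1/281) + 13 = 1058/7025 + 13 = 92383/7025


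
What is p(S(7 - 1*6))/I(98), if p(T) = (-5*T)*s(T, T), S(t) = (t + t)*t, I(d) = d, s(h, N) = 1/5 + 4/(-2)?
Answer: 9/49 ≈ 0.18367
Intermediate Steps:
s(h, N) = -9/5 (s(h, N) = 1*(1/5) + 4*(-1/2) = 1/5 - 2 = -9/5)
S(t) = 2*t**2 (S(t) = (2*t)*t = 2*t**2)
p(T) = 9*T (p(T) = -5*T*(-9/5) = 9*T)
p(S(7 - 1*6))/I(98) = (9*(2*(7 - 1*6)**2))/98 = (9*(2*(7 - 6)**2))*(1/98) = (9*(2*1**2))*(1/98) = (9*(2*1))*(1/98) = (9*2)*(1/98) = 18*(1/98) = 9/49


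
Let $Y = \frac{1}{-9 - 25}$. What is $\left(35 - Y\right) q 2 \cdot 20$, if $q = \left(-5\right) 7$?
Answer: $- \frac{833700}{17} \approx -49041.0$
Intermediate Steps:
$Y = - \frac{1}{34}$ ($Y = \frac{1}{-34} = - \frac{1}{34} \approx -0.029412$)
$q = -35$
$\left(35 - Y\right) q 2 \cdot 20 = \left(35 - - \frac{1}{34}\right) \left(-35\right) 2 \cdot 20 = \left(35 + \frac{1}{34}\right) \left(-35\right) 40 = \frac{1191}{34} \left(-35\right) 40 = \left(- \frac{41685}{34}\right) 40 = - \frac{833700}{17}$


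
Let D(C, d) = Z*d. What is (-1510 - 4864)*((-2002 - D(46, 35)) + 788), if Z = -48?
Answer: -2970284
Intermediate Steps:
D(C, d) = -48*d
(-1510 - 4864)*((-2002 - D(46, 35)) + 788) = (-1510 - 4864)*((-2002 - (-48)*35) + 788) = -6374*((-2002 - 1*(-1680)) + 788) = -6374*((-2002 + 1680) + 788) = -6374*(-322 + 788) = -6374*466 = -2970284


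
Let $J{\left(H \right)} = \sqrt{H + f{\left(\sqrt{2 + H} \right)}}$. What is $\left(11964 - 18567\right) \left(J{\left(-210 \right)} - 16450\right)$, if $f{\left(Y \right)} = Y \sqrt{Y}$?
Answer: $108619350 - 6603 \sqrt{-210 + 8 \cdot 13^{\frac{3}{4}} i^{\frac{3}{2}}} \approx 1.0861 \cdot 10^{8} - 1.0445 \cdot 10^{5} i$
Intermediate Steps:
$f{\left(Y \right)} = Y^{\frac{3}{2}}$
$J{\left(H \right)} = \sqrt{H + \left(2 + H\right)^{\frac{3}{4}}}$ ($J{\left(H \right)} = \sqrt{H + \left(\sqrt{2 + H}\right)^{\frac{3}{2}}} = \sqrt{H + \left(2 + H\right)^{\frac{3}{4}}}$)
$\left(11964 - 18567\right) \left(J{\left(-210 \right)} - 16450\right) = \left(11964 - 18567\right) \left(\sqrt{-210 + \left(2 - 210\right)^{\frac{3}{4}}} - 16450\right) = - 6603 \left(\sqrt{-210 + \left(-208\right)^{\frac{3}{4}}} - 16450\right) = - 6603 \left(\sqrt{-210 + 8 \left(-13\right)^{\frac{3}{4}}} - 16450\right) = - 6603 \left(-16450 + \sqrt{-210 + 8 \left(-13\right)^{\frac{3}{4}}}\right) = 108619350 - 6603 \sqrt{-210 + 8 \left(-13\right)^{\frac{3}{4}}}$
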